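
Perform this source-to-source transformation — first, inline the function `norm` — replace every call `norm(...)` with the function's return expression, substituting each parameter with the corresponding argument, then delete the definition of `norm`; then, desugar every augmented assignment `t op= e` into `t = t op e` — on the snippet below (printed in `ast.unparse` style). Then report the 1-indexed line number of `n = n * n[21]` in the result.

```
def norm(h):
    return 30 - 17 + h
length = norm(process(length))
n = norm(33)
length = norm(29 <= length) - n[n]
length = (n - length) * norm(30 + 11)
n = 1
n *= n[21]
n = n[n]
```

6

Transformed code:
length = 30 - 17 + process(length)
n = 30 - 17 + 33
length = 30 - 17 + (29 <= length) - n[n]
length = (n - length) * (30 - 17 + (30 + 11))
n = 1
n = n * n[21]
n = n[n]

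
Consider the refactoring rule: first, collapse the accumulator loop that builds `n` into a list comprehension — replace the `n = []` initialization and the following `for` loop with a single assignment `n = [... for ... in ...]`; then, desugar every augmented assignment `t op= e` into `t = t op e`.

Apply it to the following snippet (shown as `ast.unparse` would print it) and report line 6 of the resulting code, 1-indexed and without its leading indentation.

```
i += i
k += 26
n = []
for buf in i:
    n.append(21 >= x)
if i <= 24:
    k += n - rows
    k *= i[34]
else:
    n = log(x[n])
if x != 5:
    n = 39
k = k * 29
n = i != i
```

Transformed code:
i = i + i
k = k + 26
n = [21 >= x for buf in i]
if i <= 24:
    k = k + (n - rows)
    k = k * i[34]
else:
    n = log(x[n])
if x != 5:
    n = 39
k = k * 29
n = i != i

k = k * i[34]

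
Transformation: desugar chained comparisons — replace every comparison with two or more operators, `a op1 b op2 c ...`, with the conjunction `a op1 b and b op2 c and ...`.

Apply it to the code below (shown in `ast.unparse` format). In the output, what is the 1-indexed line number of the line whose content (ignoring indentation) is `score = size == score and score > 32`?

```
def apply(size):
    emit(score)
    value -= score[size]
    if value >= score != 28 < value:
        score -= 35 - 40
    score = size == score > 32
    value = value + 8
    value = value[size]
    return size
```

Transformed code:
def apply(size):
    emit(score)
    value -= score[size]
    if value >= score and score != 28 and (28 < value):
        score -= 35 - 40
    score = size == score and score > 32
    value = value + 8
    value = value[size]
    return size

6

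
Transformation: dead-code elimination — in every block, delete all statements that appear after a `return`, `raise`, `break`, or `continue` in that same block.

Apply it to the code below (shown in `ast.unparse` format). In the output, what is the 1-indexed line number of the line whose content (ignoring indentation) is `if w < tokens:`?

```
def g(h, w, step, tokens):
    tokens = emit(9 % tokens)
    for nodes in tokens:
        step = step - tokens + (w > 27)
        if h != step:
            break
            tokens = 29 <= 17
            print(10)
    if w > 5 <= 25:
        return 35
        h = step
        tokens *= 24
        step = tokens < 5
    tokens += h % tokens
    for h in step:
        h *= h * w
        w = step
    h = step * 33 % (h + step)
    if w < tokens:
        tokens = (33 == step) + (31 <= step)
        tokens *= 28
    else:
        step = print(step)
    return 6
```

14

Transformed code:
def g(h, w, step, tokens):
    tokens = emit(9 % tokens)
    for nodes in tokens:
        step = step - tokens + (w > 27)
        if h != step:
            break
    if w > 5 <= 25:
        return 35
    tokens += h % tokens
    for h in step:
        h *= h * w
        w = step
    h = step * 33 % (h + step)
    if w < tokens:
        tokens = (33 == step) + (31 <= step)
        tokens *= 28
    else:
        step = print(step)
    return 6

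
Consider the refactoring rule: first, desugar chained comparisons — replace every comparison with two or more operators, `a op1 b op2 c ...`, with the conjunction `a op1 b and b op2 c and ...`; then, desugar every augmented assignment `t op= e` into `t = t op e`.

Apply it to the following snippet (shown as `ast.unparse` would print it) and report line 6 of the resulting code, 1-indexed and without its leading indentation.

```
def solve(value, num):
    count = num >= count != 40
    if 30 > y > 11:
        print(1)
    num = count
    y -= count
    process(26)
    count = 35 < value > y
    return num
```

y = y - count

Transformed code:
def solve(value, num):
    count = num >= count and count != 40
    if 30 > y and y > 11:
        print(1)
    num = count
    y = y - count
    process(26)
    count = 35 < value and value > y
    return num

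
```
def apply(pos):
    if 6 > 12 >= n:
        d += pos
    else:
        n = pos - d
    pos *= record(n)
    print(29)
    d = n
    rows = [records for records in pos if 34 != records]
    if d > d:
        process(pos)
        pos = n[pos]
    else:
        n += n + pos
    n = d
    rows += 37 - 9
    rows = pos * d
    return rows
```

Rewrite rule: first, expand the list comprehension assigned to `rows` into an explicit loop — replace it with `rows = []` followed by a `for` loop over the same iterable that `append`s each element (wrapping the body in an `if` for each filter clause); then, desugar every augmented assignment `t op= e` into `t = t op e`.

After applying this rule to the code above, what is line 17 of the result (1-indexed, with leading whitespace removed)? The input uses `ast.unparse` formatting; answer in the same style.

n = n + (n + pos)

Transformed code:
def apply(pos):
    if 6 > 12 >= n:
        d = d + pos
    else:
        n = pos - d
    pos = pos * record(n)
    print(29)
    d = n
    rows = []
    for records in pos:
        if 34 != records:
            rows.append(records)
    if d > d:
        process(pos)
        pos = n[pos]
    else:
        n = n + (n + pos)
    n = d
    rows = rows + (37 - 9)
    rows = pos * d
    return rows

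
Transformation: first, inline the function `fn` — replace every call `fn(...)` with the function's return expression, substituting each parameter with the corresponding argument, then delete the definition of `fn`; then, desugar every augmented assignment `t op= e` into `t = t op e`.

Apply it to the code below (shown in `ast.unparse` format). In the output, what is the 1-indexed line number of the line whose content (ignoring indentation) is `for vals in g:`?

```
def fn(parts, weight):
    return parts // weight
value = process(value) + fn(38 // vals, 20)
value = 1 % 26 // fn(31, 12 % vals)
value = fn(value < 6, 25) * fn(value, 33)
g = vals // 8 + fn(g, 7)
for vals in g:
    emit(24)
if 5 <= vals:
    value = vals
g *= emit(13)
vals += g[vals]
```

5

Transformed code:
value = process(value) + 38 // vals // 20
value = 1 % 26 // (31 // (12 % vals))
value = (value < 6) // 25 * (value // 33)
g = vals // 8 + g // 7
for vals in g:
    emit(24)
if 5 <= vals:
    value = vals
g = g * emit(13)
vals = vals + g[vals]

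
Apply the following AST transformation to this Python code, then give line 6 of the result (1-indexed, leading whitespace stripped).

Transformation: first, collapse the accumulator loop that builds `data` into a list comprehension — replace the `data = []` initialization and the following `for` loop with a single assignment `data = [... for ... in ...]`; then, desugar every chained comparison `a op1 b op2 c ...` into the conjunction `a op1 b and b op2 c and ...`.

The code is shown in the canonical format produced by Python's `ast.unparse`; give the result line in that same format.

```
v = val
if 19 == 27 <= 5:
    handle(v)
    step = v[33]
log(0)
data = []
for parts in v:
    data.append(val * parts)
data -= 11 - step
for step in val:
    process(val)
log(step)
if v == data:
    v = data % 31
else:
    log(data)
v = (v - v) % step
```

Transformed code:
v = val
if 19 == 27 and 27 <= 5:
    handle(v)
    step = v[33]
log(0)
data = [val * parts for parts in v]
data -= 11 - step
for step in val:
    process(val)
log(step)
if v == data:
    v = data % 31
else:
    log(data)
v = (v - v) % step

data = [val * parts for parts in v]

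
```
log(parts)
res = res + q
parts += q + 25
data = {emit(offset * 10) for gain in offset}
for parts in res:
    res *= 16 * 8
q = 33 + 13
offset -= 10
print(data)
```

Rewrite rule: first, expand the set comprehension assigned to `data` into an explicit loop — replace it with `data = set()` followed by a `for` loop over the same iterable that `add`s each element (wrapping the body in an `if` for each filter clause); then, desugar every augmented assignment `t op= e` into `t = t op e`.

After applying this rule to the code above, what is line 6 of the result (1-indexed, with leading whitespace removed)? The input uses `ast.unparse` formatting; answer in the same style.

data.add(emit(offset * 10))

Transformed code:
log(parts)
res = res + q
parts = parts + (q + 25)
data = set()
for gain in offset:
    data.add(emit(offset * 10))
for parts in res:
    res = res * (16 * 8)
q = 33 + 13
offset = offset - 10
print(data)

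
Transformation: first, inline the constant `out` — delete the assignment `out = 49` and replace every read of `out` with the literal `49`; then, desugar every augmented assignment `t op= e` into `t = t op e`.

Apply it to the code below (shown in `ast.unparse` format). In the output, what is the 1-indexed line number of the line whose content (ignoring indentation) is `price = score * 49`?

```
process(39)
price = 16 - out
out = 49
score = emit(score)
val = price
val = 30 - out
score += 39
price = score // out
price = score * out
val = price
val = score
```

Transformed code:
process(39)
price = 16 - 49
score = emit(score)
val = price
val = 30 - 49
score = score + 39
price = score // 49
price = score * 49
val = price
val = score

8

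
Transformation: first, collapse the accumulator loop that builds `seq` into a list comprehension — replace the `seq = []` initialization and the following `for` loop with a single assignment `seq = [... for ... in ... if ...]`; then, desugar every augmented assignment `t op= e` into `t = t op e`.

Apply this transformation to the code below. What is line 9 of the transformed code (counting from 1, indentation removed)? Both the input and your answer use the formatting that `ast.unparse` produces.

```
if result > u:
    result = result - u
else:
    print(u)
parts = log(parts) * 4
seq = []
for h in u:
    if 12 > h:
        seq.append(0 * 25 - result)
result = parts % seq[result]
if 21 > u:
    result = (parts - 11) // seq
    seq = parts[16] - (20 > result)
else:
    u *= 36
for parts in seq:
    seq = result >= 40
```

Transformed code:
if result > u:
    result = result - u
else:
    print(u)
parts = log(parts) * 4
seq = [0 * 25 - result for h in u if 12 > h]
result = parts % seq[result]
if 21 > u:
    result = (parts - 11) // seq
    seq = parts[16] - (20 > result)
else:
    u = u * 36
for parts in seq:
    seq = result >= 40

result = (parts - 11) // seq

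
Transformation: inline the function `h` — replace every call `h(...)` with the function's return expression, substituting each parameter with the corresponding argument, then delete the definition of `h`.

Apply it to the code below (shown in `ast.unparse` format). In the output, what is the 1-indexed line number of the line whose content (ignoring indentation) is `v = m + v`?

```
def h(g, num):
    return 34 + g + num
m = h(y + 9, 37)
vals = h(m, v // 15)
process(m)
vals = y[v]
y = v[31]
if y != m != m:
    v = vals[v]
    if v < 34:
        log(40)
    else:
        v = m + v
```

Transformed code:
m = 34 + (y + 9) + 37
vals = 34 + m + v // 15
process(m)
vals = y[v]
y = v[31]
if y != m != m:
    v = vals[v]
    if v < 34:
        log(40)
    else:
        v = m + v

11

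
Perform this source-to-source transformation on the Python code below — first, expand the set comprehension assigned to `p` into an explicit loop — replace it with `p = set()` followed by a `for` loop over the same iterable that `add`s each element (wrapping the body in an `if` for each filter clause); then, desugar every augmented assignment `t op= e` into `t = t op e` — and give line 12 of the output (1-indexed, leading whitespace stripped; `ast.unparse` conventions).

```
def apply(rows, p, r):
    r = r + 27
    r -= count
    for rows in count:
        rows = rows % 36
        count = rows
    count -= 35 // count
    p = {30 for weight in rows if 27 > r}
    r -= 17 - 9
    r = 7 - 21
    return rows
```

r = r - (17 - 9)

Transformed code:
def apply(rows, p, r):
    r = r + 27
    r = r - count
    for rows in count:
        rows = rows % 36
        count = rows
    count = count - 35 // count
    p = set()
    for weight in rows:
        if 27 > r:
            p.add(30)
    r = r - (17 - 9)
    r = 7 - 21
    return rows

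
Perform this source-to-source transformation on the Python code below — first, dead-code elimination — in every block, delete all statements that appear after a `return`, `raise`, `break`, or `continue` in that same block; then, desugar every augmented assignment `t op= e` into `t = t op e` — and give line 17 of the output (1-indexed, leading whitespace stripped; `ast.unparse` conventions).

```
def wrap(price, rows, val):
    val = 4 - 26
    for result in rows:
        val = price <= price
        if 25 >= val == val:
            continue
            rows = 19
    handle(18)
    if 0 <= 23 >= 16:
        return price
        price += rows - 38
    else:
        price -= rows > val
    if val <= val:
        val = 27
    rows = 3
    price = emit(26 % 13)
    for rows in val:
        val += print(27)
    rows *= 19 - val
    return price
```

val = val + print(27)

Transformed code:
def wrap(price, rows, val):
    val = 4 - 26
    for result in rows:
        val = price <= price
        if 25 >= val == val:
            continue
    handle(18)
    if 0 <= 23 >= 16:
        return price
    else:
        price = price - (rows > val)
    if val <= val:
        val = 27
    rows = 3
    price = emit(26 % 13)
    for rows in val:
        val = val + print(27)
    rows = rows * (19 - val)
    return price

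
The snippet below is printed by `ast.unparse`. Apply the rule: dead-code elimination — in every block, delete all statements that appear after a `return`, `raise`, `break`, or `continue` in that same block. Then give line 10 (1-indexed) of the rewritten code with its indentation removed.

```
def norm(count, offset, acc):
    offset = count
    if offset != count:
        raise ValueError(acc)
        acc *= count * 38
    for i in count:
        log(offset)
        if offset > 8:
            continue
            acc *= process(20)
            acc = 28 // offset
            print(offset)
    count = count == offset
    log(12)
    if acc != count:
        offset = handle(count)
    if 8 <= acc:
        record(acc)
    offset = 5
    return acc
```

Transformed code:
def norm(count, offset, acc):
    offset = count
    if offset != count:
        raise ValueError(acc)
    for i in count:
        log(offset)
        if offset > 8:
            continue
    count = count == offset
    log(12)
    if acc != count:
        offset = handle(count)
    if 8 <= acc:
        record(acc)
    offset = 5
    return acc

log(12)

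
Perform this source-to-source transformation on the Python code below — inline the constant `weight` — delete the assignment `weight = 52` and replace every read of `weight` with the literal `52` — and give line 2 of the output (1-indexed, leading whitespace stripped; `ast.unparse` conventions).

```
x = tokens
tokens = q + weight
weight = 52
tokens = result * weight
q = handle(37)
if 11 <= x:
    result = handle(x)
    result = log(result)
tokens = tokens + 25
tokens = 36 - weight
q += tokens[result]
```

tokens = q + 52

Transformed code:
x = tokens
tokens = q + 52
tokens = result * 52
q = handle(37)
if 11 <= x:
    result = handle(x)
    result = log(result)
tokens = tokens + 25
tokens = 36 - 52
q += tokens[result]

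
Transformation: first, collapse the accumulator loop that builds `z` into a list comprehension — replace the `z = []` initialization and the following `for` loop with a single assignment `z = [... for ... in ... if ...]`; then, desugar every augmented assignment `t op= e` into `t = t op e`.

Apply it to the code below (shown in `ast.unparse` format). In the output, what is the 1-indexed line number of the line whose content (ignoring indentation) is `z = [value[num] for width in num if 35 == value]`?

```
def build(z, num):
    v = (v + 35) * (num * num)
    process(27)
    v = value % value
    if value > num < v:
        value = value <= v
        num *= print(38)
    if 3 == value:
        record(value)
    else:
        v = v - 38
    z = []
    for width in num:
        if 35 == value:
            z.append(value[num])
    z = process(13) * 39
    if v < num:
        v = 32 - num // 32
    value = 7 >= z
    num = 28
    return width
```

12

Transformed code:
def build(z, num):
    v = (v + 35) * (num * num)
    process(27)
    v = value % value
    if value > num < v:
        value = value <= v
        num = num * print(38)
    if 3 == value:
        record(value)
    else:
        v = v - 38
    z = [value[num] for width in num if 35 == value]
    z = process(13) * 39
    if v < num:
        v = 32 - num // 32
    value = 7 >= z
    num = 28
    return width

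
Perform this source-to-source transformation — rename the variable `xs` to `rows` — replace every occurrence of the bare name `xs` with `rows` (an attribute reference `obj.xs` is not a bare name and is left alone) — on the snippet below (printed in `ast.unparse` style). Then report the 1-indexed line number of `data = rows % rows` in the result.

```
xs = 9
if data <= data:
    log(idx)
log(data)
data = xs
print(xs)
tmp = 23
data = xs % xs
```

Transformed code:
rows = 9
if data <= data:
    log(idx)
log(data)
data = rows
print(rows)
tmp = 23
data = rows % rows

8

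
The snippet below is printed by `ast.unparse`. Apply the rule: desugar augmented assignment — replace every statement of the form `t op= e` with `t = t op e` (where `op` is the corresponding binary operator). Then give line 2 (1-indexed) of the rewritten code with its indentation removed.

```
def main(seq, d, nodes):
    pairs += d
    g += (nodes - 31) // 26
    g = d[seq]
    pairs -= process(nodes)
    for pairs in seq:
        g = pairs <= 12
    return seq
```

Transformed code:
def main(seq, d, nodes):
    pairs = pairs + d
    g = g + (nodes - 31) // 26
    g = d[seq]
    pairs = pairs - process(nodes)
    for pairs in seq:
        g = pairs <= 12
    return seq

pairs = pairs + d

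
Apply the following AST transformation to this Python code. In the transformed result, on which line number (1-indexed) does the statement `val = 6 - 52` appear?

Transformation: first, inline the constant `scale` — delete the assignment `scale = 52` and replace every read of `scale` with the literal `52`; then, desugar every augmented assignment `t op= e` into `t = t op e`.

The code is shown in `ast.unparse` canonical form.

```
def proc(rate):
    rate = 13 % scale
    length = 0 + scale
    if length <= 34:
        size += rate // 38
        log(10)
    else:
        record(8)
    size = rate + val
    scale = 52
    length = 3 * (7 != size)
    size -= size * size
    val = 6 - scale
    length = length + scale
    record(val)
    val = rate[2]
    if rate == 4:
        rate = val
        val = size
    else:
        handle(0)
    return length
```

12

Transformed code:
def proc(rate):
    rate = 13 % 52
    length = 0 + 52
    if length <= 34:
        size = size + rate // 38
        log(10)
    else:
        record(8)
    size = rate + val
    length = 3 * (7 != size)
    size = size - size * size
    val = 6 - 52
    length = length + 52
    record(val)
    val = rate[2]
    if rate == 4:
        rate = val
        val = size
    else:
        handle(0)
    return length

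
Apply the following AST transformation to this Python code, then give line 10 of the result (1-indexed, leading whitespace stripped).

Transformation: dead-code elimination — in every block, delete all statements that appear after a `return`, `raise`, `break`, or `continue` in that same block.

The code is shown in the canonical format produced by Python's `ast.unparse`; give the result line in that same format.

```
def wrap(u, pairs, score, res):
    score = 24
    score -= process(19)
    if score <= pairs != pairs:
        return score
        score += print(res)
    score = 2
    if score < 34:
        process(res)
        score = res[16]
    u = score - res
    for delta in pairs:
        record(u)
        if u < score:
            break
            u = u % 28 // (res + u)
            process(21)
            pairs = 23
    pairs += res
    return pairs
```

Transformed code:
def wrap(u, pairs, score, res):
    score = 24
    score -= process(19)
    if score <= pairs != pairs:
        return score
    score = 2
    if score < 34:
        process(res)
        score = res[16]
    u = score - res
    for delta in pairs:
        record(u)
        if u < score:
            break
    pairs += res
    return pairs

u = score - res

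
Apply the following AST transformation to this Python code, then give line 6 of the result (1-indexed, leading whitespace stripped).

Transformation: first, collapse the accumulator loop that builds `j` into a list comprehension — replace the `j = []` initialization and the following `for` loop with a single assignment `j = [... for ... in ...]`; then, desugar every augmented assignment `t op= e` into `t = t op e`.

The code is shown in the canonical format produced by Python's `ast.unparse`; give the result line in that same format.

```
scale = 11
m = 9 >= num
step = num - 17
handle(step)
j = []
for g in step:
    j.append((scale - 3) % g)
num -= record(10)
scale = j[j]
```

num = num - record(10)

Transformed code:
scale = 11
m = 9 >= num
step = num - 17
handle(step)
j = [(scale - 3) % g for g in step]
num = num - record(10)
scale = j[j]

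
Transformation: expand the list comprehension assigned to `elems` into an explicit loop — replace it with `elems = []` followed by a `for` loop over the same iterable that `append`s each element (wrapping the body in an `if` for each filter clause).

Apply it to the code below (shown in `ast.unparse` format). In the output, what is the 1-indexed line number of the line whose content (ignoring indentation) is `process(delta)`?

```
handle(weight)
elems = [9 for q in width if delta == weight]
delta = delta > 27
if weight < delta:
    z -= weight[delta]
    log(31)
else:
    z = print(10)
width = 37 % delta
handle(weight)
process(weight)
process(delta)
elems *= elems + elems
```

15

Transformed code:
handle(weight)
elems = []
for q in width:
    if delta == weight:
        elems.append(9)
delta = delta > 27
if weight < delta:
    z -= weight[delta]
    log(31)
else:
    z = print(10)
width = 37 % delta
handle(weight)
process(weight)
process(delta)
elems *= elems + elems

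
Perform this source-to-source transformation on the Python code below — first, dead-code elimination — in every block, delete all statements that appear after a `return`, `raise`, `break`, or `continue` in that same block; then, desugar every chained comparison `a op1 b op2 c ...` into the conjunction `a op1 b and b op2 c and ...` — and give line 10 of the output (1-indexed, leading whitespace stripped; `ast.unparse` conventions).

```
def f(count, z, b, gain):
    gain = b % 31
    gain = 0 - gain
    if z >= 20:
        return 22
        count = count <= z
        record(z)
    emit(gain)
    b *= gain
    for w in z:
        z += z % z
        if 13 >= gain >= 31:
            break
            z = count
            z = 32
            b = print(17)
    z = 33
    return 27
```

Transformed code:
def f(count, z, b, gain):
    gain = b % 31
    gain = 0 - gain
    if z >= 20:
        return 22
    emit(gain)
    b *= gain
    for w in z:
        z += z % z
        if 13 >= gain and gain >= 31:
            break
    z = 33
    return 27

if 13 >= gain and gain >= 31:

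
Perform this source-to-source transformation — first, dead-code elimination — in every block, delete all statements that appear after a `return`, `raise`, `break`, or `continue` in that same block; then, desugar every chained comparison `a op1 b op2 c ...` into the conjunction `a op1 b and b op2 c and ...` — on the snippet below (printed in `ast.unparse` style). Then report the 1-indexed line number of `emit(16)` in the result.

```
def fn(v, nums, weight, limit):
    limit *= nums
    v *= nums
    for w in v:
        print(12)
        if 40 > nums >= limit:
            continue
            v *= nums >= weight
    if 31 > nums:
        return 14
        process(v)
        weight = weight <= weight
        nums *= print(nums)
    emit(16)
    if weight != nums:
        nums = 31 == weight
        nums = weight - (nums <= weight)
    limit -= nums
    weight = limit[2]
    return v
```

10

Transformed code:
def fn(v, nums, weight, limit):
    limit *= nums
    v *= nums
    for w in v:
        print(12)
        if 40 > nums and nums >= limit:
            continue
    if 31 > nums:
        return 14
    emit(16)
    if weight != nums:
        nums = 31 == weight
        nums = weight - (nums <= weight)
    limit -= nums
    weight = limit[2]
    return v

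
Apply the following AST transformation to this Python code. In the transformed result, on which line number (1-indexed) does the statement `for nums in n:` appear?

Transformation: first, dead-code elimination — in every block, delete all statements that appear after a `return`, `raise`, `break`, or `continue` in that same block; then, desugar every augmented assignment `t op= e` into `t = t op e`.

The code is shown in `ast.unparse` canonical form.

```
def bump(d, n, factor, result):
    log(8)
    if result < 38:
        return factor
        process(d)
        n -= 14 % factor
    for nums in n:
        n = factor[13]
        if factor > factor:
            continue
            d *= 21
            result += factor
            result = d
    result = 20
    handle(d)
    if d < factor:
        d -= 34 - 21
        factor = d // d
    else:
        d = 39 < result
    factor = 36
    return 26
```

Transformed code:
def bump(d, n, factor, result):
    log(8)
    if result < 38:
        return factor
    for nums in n:
        n = factor[13]
        if factor > factor:
            continue
    result = 20
    handle(d)
    if d < factor:
        d = d - (34 - 21)
        factor = d // d
    else:
        d = 39 < result
    factor = 36
    return 26

5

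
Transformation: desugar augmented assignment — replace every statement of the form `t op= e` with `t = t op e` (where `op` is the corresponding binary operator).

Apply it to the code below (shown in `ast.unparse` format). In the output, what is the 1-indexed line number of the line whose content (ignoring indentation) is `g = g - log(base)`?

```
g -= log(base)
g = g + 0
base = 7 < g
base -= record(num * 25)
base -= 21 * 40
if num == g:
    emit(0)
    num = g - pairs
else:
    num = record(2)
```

Transformed code:
g = g - log(base)
g = g + 0
base = 7 < g
base = base - record(num * 25)
base = base - 21 * 40
if num == g:
    emit(0)
    num = g - pairs
else:
    num = record(2)

1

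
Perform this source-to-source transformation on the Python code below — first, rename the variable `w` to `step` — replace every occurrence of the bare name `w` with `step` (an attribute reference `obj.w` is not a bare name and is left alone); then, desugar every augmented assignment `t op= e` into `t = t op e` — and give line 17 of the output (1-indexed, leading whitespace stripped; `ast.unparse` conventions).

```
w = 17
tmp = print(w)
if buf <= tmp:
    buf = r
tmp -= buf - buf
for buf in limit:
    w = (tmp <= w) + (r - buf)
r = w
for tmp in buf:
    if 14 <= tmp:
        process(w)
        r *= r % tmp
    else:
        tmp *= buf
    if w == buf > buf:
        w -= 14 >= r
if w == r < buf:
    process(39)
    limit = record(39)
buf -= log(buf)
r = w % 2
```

if step == r < buf:

Transformed code:
step = 17
tmp = print(step)
if buf <= tmp:
    buf = r
tmp = tmp - (buf - buf)
for buf in limit:
    step = (tmp <= step) + (r - buf)
r = step
for tmp in buf:
    if 14 <= tmp:
        process(step)
        r = r * (r % tmp)
    else:
        tmp = tmp * buf
    if step == buf > buf:
        step = step - (14 >= r)
if step == r < buf:
    process(39)
    limit = record(39)
buf = buf - log(buf)
r = step % 2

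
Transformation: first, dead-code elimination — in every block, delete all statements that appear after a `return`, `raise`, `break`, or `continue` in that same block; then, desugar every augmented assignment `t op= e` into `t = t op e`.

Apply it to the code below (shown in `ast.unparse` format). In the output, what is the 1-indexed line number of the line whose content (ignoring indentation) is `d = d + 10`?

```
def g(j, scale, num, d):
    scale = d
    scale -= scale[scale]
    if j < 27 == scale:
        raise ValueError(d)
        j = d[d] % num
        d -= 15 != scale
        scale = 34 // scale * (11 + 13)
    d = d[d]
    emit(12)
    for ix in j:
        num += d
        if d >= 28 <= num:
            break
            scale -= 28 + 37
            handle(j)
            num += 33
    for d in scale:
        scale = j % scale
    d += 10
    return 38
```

14

Transformed code:
def g(j, scale, num, d):
    scale = d
    scale = scale - scale[scale]
    if j < 27 == scale:
        raise ValueError(d)
    d = d[d]
    emit(12)
    for ix in j:
        num = num + d
        if d >= 28 <= num:
            break
    for d in scale:
        scale = j % scale
    d = d + 10
    return 38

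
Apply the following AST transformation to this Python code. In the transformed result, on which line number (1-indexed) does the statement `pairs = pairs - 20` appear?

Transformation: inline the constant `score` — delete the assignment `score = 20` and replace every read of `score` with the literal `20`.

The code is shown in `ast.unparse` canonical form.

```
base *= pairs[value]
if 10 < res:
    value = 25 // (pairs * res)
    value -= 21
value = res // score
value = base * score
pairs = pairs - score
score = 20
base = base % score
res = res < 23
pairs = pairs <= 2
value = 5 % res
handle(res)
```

7

Transformed code:
base *= pairs[value]
if 10 < res:
    value = 25 // (pairs * res)
    value -= 21
value = res // 20
value = base * 20
pairs = pairs - 20
base = base % 20
res = res < 23
pairs = pairs <= 2
value = 5 % res
handle(res)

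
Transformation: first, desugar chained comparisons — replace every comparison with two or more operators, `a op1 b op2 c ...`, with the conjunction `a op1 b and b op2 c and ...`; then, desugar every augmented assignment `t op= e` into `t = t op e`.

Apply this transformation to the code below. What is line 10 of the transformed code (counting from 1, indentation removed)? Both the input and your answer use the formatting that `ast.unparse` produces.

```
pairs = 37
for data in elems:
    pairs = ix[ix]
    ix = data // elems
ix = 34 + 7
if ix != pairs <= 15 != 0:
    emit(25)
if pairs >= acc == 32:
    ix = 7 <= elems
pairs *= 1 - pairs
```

Transformed code:
pairs = 37
for data in elems:
    pairs = ix[ix]
    ix = data // elems
ix = 34 + 7
if ix != pairs and pairs <= 15 and (15 != 0):
    emit(25)
if pairs >= acc and acc == 32:
    ix = 7 <= elems
pairs = pairs * (1 - pairs)

pairs = pairs * (1 - pairs)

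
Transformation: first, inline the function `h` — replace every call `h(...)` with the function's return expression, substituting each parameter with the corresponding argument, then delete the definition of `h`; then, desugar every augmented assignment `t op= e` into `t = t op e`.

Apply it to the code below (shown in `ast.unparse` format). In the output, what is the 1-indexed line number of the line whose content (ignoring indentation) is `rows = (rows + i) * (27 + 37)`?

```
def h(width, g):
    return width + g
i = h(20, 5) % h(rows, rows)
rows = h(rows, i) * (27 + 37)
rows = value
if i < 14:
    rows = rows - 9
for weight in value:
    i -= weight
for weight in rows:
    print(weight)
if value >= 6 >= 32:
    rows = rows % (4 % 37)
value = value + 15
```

Transformed code:
i = (20 + 5) % (rows + rows)
rows = (rows + i) * (27 + 37)
rows = value
if i < 14:
    rows = rows - 9
for weight in value:
    i = i - weight
for weight in rows:
    print(weight)
if value >= 6 >= 32:
    rows = rows % (4 % 37)
value = value + 15

2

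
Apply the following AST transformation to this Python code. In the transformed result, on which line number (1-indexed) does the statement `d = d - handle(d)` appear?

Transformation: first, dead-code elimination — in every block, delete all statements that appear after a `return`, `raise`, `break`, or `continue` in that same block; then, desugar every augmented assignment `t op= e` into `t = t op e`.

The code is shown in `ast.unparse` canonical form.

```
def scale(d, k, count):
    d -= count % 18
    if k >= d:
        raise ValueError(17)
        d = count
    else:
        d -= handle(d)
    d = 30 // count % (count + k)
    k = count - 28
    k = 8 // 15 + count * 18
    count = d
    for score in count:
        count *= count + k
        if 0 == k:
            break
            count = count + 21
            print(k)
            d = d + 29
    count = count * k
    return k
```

6

Transformed code:
def scale(d, k, count):
    d = d - count % 18
    if k >= d:
        raise ValueError(17)
    else:
        d = d - handle(d)
    d = 30 // count % (count + k)
    k = count - 28
    k = 8 // 15 + count * 18
    count = d
    for score in count:
        count = count * (count + k)
        if 0 == k:
            break
    count = count * k
    return k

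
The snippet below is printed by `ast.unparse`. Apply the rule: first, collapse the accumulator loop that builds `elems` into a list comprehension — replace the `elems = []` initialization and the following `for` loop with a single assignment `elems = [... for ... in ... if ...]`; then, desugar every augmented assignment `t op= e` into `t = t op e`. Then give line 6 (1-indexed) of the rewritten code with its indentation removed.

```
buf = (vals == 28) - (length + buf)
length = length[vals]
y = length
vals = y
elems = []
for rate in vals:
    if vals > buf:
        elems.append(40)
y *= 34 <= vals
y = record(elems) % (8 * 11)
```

y = y * (34 <= vals)

Transformed code:
buf = (vals == 28) - (length + buf)
length = length[vals]
y = length
vals = y
elems = [40 for rate in vals if vals > buf]
y = y * (34 <= vals)
y = record(elems) % (8 * 11)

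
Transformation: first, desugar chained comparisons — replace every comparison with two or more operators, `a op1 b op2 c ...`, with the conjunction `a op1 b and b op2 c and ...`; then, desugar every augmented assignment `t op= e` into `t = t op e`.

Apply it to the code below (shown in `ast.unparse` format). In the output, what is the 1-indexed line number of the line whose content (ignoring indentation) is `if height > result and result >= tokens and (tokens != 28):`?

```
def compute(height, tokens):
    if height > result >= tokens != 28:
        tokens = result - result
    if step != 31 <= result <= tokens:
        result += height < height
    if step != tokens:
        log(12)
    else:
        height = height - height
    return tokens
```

Transformed code:
def compute(height, tokens):
    if height > result and result >= tokens and (tokens != 28):
        tokens = result - result
    if step != 31 and 31 <= result and (result <= tokens):
        result = result + (height < height)
    if step != tokens:
        log(12)
    else:
        height = height - height
    return tokens

2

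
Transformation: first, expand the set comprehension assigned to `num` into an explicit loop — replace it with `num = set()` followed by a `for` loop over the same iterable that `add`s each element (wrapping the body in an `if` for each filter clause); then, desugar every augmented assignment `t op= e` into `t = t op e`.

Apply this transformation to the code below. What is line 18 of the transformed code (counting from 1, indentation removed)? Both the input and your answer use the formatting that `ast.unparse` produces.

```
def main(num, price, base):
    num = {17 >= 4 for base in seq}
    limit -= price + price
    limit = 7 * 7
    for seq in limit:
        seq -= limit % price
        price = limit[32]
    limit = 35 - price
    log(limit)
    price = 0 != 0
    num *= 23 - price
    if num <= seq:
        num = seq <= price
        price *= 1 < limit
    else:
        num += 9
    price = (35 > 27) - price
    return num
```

num = num + 9

Transformed code:
def main(num, price, base):
    num = set()
    for base in seq:
        num.add(17 >= 4)
    limit = limit - (price + price)
    limit = 7 * 7
    for seq in limit:
        seq = seq - limit % price
        price = limit[32]
    limit = 35 - price
    log(limit)
    price = 0 != 0
    num = num * (23 - price)
    if num <= seq:
        num = seq <= price
        price = price * (1 < limit)
    else:
        num = num + 9
    price = (35 > 27) - price
    return num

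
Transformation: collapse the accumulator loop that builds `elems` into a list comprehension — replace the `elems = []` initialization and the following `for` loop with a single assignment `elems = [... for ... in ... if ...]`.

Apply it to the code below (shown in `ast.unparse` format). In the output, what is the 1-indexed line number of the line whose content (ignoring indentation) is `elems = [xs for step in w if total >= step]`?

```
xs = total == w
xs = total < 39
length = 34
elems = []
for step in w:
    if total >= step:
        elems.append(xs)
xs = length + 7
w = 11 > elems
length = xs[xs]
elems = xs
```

Transformed code:
xs = total == w
xs = total < 39
length = 34
elems = [xs for step in w if total >= step]
xs = length + 7
w = 11 > elems
length = xs[xs]
elems = xs

4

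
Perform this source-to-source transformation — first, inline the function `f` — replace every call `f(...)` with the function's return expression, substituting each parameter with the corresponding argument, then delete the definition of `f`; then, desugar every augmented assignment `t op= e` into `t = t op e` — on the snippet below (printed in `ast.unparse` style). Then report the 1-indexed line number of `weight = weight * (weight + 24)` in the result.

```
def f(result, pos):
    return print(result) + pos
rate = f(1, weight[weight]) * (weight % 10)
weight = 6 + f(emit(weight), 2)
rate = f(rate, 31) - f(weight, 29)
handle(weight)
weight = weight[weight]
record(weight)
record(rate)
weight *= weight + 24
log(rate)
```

Transformed code:
rate = (print(1) + weight[weight]) * (weight % 10)
weight = 6 + (print(emit(weight)) + 2)
rate = print(rate) + 31 - (print(weight) + 29)
handle(weight)
weight = weight[weight]
record(weight)
record(rate)
weight = weight * (weight + 24)
log(rate)

8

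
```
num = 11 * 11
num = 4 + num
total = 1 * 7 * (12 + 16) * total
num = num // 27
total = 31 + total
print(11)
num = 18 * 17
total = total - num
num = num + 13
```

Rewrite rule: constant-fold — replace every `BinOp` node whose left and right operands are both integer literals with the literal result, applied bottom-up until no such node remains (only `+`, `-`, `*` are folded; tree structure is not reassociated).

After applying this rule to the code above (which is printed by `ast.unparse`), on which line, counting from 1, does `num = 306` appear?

Transformed code:
num = 121
num = 4 + num
total = 196 * total
num = num // 27
total = 31 + total
print(11)
num = 306
total = total - num
num = num + 13

7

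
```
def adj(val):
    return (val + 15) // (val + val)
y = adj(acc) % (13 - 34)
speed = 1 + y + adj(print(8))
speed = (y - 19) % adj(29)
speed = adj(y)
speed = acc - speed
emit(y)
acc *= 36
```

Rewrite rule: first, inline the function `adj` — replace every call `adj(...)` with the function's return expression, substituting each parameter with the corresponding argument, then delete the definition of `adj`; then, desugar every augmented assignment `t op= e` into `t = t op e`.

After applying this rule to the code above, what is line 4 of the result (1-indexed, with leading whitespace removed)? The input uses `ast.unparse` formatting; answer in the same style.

speed = (y + 15) // (y + y)

Transformed code:
y = (acc + 15) // (acc + acc) % (13 - 34)
speed = 1 + y + (print(8) + 15) // (print(8) + print(8))
speed = (y - 19) % ((29 + 15) // (29 + 29))
speed = (y + 15) // (y + y)
speed = acc - speed
emit(y)
acc = acc * 36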